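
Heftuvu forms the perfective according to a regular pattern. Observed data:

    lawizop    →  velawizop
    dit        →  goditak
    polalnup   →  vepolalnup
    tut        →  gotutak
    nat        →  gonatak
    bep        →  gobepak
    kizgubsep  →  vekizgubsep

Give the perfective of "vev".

govevak

"vev" has 1 vowel. The stems with 1 vowel (nat → gonatak, dit → goditak, tut → gotutak) add go- … -ak around the stem.
The other pattern: stems with 3 vowels add the prefix ve-.
So vev → govevak.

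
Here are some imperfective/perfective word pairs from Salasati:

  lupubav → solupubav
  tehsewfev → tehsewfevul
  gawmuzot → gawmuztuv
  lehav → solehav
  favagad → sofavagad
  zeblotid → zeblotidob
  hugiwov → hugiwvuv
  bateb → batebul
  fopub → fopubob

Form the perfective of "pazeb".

hugiwov and tehsewfev both end in -v yet inflect differently (hugiwvuv, tehsewfevul), so the final letter is not what conditions the rule; the last vowel is.
"pazeb" has last vowel 'e'. The stems whose last vowel is 'e' (tehsewfev → tehsewfevul, bateb → batebul) add -ul.
So pazeb → pazebul.

pazebul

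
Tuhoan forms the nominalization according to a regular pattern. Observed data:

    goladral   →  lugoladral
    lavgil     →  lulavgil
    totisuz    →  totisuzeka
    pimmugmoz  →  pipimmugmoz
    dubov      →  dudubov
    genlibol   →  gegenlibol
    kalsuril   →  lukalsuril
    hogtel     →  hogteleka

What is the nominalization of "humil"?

luhumil

genlibol and goladral both end in -l yet inflect differently (gegenlibol, lugoladral), so the final letter is not what conditions the rule; the last vowel is.
"humil" has last vowel 'i'. The stems whose last vowel is 'i' (lavgil → lulavgil, kalsuril → lukalsuril) add the prefix lu-.
The other patterns: stems whose last vowel is 'o' repeat the first consonant+vowel as a prefix; stems whose last vowel is 'e' or 'u' add -eka.
So humil → luhumil.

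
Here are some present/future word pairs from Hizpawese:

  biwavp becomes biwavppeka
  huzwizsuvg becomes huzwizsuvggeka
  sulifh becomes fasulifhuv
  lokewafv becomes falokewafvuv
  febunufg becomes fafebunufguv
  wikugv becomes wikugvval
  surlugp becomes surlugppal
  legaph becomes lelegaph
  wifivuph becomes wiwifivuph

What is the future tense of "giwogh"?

"giwogh" has second-to-last letter 'g'. The stems whose second-to-last letter is 'g' (wikugv → wikugvval, surlugp → surlugppal) double the final consonant and add -al.
So giwogh → giwoghhal.

giwoghhal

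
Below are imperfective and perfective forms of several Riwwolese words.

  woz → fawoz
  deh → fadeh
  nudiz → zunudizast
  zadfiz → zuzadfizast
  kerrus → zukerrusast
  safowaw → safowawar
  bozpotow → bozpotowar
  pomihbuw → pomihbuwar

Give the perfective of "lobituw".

lobituwar

"lobituw" has 3 vowels. The stems with 3 vowels (safowaw → safowawar, bozpotow → bozpotowar, pomihbuw → pomihbuwar) add -ar.
The other patterns: stems with 1 vowel add the prefix fa-; stems with 2 vowels add zu- … -ast around the stem.
So lobituw → lobituwar.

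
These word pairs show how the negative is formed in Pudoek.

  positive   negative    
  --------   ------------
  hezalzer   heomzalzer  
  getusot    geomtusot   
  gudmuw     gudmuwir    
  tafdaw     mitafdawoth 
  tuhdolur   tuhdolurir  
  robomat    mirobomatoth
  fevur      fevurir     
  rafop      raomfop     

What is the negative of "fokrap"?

gudmuw and tafdaw both end in -w yet inflect differently (gudmuwir, mitafdawoth), so the final letter is not what conditions the rule; the last vowel is.
"fokrap" has last vowel 'a'. The stems whose last vowel is 'a' (tafdaw → mitafdawoth, robomat → mirobomatoth) add mi- … -oth around the stem.
So fokrap → mifokrapoth.

mifokrapoth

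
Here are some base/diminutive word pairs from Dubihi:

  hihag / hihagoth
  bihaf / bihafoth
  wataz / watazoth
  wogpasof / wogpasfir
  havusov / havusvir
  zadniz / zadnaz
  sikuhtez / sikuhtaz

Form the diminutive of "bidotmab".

"bidotmab" has last vowel 'a'. The stems whose last vowel is 'a' (hihag → hihagoth, bihaf → bihafoth, wataz → watazoth) add -oth.
The other patterns: stems whose last vowel is 'o' delete the last vowel and add -ir; stems whose last vowel is 'e' or 'i' change the last vowel to 'a'.
So bidotmab → bidotmaboth.

bidotmaboth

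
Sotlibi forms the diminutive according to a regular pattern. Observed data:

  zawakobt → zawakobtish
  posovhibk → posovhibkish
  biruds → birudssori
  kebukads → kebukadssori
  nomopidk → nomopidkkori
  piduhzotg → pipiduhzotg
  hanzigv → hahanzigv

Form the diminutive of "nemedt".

nemedttori

"nemedt" has second-to-last letter 'd'. The stems whose second-to-last letter is 'd' (biruds → birudssori, kebukads → kebukadssori, nomopidk → nomopidkkori) double the final consonant and add -ori.
So nemedt → nemedttori.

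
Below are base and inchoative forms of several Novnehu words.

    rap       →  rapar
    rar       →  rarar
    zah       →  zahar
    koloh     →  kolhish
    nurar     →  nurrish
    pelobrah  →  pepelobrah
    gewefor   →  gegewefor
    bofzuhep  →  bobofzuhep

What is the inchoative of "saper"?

zah and koloh both end in -h yet inflect differently (zahar, kolhish), so the final letter is not what conditions the rule; the number of vowels is.
"saper" has 2 vowels. The stems with 2 vowels (koloh → kolhish, nurar → nurrish) delete the last vowel and add -ish.
So saper → saprish.

saprish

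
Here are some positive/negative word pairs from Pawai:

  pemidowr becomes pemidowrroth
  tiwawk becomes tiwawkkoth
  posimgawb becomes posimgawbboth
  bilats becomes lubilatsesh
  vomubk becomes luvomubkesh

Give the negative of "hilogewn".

"hilogewn" has second-to-last letter 'w'. The stems whose second-to-last letter is 'w' (pemidowr → pemidowrroth, tiwawk → tiwawkkoth, posimgawb → posimgawbboth) double the final consonant and add -oth.
The other pattern: stems whose second-to-last letter is 'b' or 't' add lu- … -esh around the stem.
So hilogewn → hilogewnnoth.

hilogewnnoth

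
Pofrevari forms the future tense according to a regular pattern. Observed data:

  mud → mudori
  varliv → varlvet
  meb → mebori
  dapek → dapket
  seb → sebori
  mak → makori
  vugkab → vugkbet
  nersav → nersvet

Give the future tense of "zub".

zubori

meb and vugkab both end in -b yet inflect differently (mebori, vugkbet), so the final letter is not what conditions the rule; the number of vowels is.
"zub" has 1 vowel. The stems with 1 vowel (mak → makori, meb → mebori, mud → mudori) add -ori.
The other pattern: stems with 2 vowels delete the last vowel and add -et.
So zub → zubori.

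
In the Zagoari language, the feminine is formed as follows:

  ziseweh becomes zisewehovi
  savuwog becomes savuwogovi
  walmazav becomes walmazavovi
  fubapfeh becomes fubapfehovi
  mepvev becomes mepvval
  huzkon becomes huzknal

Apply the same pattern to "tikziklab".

mepvev and walmazav both end in -v yet inflect differently (mepvval, walmazavovi), so the final letter is not what conditions the rule; the number of vowels is.
"tikziklab" has 3 vowels. The stems with 3 vowels (walmazav → walmazavovi, savuwog → savuwogovi, fubapfeh → fubapfehovi) add -ovi.
So tikziklab → tikziklabovi.

tikziklabovi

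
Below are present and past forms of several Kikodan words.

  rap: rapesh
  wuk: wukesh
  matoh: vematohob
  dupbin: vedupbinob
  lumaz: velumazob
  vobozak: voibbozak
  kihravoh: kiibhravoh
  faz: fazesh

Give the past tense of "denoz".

vedenozob

"denoz" has 2 vowels. The stems with 2 vowels (matoh → vematohob, lumaz → velumazob, dupbin → vedupbinob) add ve- … -ob around the stem.
So denoz → vedenozob.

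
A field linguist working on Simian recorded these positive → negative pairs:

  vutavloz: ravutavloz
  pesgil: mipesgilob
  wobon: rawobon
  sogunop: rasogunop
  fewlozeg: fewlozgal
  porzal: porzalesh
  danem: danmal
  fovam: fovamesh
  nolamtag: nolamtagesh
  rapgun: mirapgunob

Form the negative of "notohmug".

minotohmugob

fewlozeg and nolamtag both end in -g yet inflect differently (fewlozgal, nolamtagesh), so the final letter is not what conditions the rule; the last vowel is.
"notohmug" has last vowel 'u'. The one such stem in the data (rapgun → mirapgunob) adds mi- … -ob around the stem, so the same rule applies.
The other patterns: stems whose last vowel is 'e' delete the last vowel and add -al; stems whose last vowel is 'a' add -esh; stems whose last vowel is 'o' add the prefix ra-.
So notohmug → minotohmugob.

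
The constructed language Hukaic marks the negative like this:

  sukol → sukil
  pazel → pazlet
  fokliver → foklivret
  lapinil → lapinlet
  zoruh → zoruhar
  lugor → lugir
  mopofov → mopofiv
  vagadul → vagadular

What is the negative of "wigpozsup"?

sukol and vagadul both end in -l yet inflect differently (sukil, vagadular), so the final letter is not what conditions the rule; the last vowel is.
"wigpozsup" has last vowel 'u'. The stems whose last vowel is 'u' (vagadul → vagadular, zoruh → zoruhar) add -ar.
The other patterns: stems whose last vowel is 'o' change the last vowel to 'i'; stems whose last vowel is 'e' or 'i' delete the last vowel and add -et.
So wigpozsup → wigpozsupar.

wigpozsupar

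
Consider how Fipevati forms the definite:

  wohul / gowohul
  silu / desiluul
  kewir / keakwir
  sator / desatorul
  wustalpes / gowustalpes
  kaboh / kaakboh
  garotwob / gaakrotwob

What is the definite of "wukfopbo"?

gowukfopbo

sator and kewir both end in -r yet inflect differently (desatorul, keakwir), so the final letter is not what conditions the rule; the first letter is.
"wukfopbo" begins with w-. The stems beginning with w- (wustalpes → gowustalpes, wohul → gowohul) add the prefix go-.
So wukfopbo → gowukfopbo.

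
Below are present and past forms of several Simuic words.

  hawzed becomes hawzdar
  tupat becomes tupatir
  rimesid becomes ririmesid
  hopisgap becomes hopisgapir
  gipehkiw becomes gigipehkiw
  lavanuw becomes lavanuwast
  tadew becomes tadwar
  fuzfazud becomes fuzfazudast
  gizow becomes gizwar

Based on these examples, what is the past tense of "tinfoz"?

tinfzar

hawzed and rimesid both end in -d yet inflect differently (hawzdar, ririmesid), so the final letter is not what conditions the rule; the last vowel is.
"tinfoz" has last vowel 'o'. The one such stem in the data (gizow → gizwar) deletes the last vowel and adds -ar (as do tadew, hawzed), so the same rule applies.
So tinfoz → tinfzar.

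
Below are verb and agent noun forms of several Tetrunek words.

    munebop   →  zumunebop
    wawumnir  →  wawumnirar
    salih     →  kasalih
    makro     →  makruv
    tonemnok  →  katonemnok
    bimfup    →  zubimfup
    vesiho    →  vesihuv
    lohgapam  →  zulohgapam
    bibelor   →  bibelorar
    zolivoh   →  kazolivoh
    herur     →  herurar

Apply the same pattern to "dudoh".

bibelor and munebop both have last vowel 'o' yet inflect differently (bibelorar, zumunebop), so the last vowel is not what conditions the rule; the final letter is.
"dudoh" ends in -h. The stems ending in -h (zolivoh → kazolivoh, salih → kasalih) add the prefix ka-.
The other patterns: stems ending in -r add -ar; stems ending in -m or -p add the prefix zu-; stems ending in -o drop the final letter and add -uv.
So dudoh → kadudoh.

kadudoh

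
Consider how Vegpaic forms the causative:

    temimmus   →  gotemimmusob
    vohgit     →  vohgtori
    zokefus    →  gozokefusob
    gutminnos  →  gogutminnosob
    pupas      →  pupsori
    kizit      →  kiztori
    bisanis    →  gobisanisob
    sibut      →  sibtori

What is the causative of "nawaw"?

nawwori

zokefus and pupas both end in -s yet inflect differently (gozokefusob, pupsori), so the final letter is not what conditions the rule; the number of vowels is.
"nawaw" has 2 vowels. The stems with 2 vowels (sibut → sibtori, kizit → kiztori, vohgit → vohgtori) delete the last vowel and add -ori.
So nawaw → nawwori.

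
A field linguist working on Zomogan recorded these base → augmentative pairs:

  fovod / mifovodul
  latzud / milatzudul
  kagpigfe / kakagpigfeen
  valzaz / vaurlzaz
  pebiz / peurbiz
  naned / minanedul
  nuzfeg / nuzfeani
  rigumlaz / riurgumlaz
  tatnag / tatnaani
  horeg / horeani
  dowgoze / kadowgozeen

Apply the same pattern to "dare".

tatnag and valzaz both have last vowel 'a' yet inflect differently (tatnaani, vaurlzaz), so the last vowel is not what conditions the rule; the final letter is.
"dare" ends in -e. The stems ending in -e (kagpigfe → kakagpigfeen, dowgoze → kadowgozeen) add ka- … -en around the stem.
The other patterns: stems ending in -g drop the final letter and add -ani; stems ending in -z insert -ur- after the first vowel; stems ending in -d add mi- … -ul around the stem.
So dare → kadareen.

kadareen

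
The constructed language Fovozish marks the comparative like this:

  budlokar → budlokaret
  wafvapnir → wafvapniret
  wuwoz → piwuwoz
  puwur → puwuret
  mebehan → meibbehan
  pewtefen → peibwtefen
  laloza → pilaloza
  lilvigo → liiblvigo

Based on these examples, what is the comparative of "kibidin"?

kiibbidin

budlokar and mebehan both have last vowel 'a' yet inflect differently (budlokaret, meibbehan), so the last vowel is not what conditions the rule; the final letter is.
"kibidin" ends in -n. The stems ending in -n (mebehan → meibbehan, pewtefen → peibwtefen) insert -ib- after the first vowel.
The other patterns: stems ending in -r add -et; stems ending in -a or -z add the prefix pi-.
So kibidin → kiibbidin.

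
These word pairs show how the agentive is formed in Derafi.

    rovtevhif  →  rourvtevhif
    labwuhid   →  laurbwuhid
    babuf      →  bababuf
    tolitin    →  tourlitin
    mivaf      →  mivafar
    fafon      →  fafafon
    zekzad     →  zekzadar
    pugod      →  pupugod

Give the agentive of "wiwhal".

"wiwhal" has last vowel 'a'. The stems whose last vowel is 'a' (zekzad → zekzadar, mivaf → mivafar) add -ar.
The other patterns: stems whose last vowel is 'i' insert -ur- after the first vowel; stems whose last vowel is 'o' or 'u' repeat the first consonant+vowel as a prefix.
So wiwhal → wiwhalar.

wiwhalar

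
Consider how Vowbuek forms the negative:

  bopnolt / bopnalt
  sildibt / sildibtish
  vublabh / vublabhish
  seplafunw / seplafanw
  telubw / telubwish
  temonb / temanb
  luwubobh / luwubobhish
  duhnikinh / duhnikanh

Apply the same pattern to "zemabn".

zemabnish

telubw and seplafunw both end in -w yet inflect differently (telubwish, seplafanw), so the final letter is not what conditions the rule; the second-to-last letter is.
"zemabn" has second-to-last letter 'b'. The stems whose second-to-last letter is 'b' (luwubobh → luwubobhish, vublabh → vublabhish, sildibt → sildibtish) add -ish.
So zemabn → zemabnish.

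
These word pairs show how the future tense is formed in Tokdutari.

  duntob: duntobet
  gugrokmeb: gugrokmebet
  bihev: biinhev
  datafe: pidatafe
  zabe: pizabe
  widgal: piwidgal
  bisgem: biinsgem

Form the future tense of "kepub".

kepubet

gugrokmeb and datafe both have last vowel 'e' yet inflect differently (gugrokmebet, pidatafe), so the last vowel is not what conditions the rule; the final letter is.
"kepub" ends in -b. The stems ending in -b (duntob → duntobet, gugrokmeb → gugrokmebet) add -et.
The other patterns: stems ending in -e or -l add the prefix pi-; stems ending in -m or -v insert -in- after the first vowel.
So kepub → kepubet.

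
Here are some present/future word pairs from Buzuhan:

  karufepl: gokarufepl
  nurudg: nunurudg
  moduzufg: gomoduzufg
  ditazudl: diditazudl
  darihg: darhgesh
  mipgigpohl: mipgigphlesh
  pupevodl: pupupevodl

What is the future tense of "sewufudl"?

sesewufudl

mipgigpohl and ditazudl both end in -l yet inflect differently (mipgigphlesh, diditazudl), so the final letter is not what conditions the rule; the second-to-last letter is.
"sewufudl" has second-to-last letter 'd'. The stems whose second-to-last letter is 'd' (ditazudl → diditazudl, pupevodl → pupupevodl, nurudg → nunurudg) repeat the first consonant+vowel as a prefix.
The other patterns: stems whose second-to-last letter is 'h' delete the last vowel and add -esh; stems whose second-to-last letter is 'f' or 'p' add the prefix go-.
So sewufudl → sesewufudl.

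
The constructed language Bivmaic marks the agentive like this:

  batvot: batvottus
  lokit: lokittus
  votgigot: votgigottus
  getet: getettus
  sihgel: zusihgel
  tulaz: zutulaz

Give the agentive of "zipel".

getet and sihgel both have last vowel 'e' yet inflect differently (getettus, zusihgel), so the last vowel is not what conditions the rule; the final letter is.
"zipel" ends in -l. The one such stem in the data (sihgel → zusihgel) adds the prefix zu-, so the same rule applies.
So zipel → zuzipel.

zuzipel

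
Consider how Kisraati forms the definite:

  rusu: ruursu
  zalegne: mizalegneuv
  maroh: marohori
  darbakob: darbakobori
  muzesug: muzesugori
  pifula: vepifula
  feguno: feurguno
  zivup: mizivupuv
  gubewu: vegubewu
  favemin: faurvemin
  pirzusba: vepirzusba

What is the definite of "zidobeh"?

mizidobehuv

gubewu and rusu both end in -u yet inflect differently (vegubewu, ruursu), so the final letter is not what conditions the rule; the first letter is.
"zidobeh" begins with z-. The stems beginning with z- (zalegne → mizalegneuv, zivup → mizivupuv) add mi- … -uv around the stem.
The other patterns: stems beginning with d- or m- add -ori; stems beginning with g- or p- add the prefix ve-; stems beginning with f- or r- insert -ur- after the first vowel.
So zidobeh → mizidobehuv.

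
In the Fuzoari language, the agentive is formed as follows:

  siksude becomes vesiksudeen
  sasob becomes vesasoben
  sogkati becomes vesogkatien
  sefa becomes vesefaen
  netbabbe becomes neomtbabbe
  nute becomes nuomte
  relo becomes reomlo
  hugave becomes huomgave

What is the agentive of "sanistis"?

vesanistisen

siksude and netbabbe both end in -e yet inflect differently (vesiksudeen, neomtbabbe), so the final letter is not what conditions the rule; the first letter is.
"sanistis" begins with s-. The stems beginning with s- (siksude → vesiksudeen, sasob → vesasoben, sogkati → vesogkatien) add ve- … -en around the stem.
So sanistis → vesanistisen.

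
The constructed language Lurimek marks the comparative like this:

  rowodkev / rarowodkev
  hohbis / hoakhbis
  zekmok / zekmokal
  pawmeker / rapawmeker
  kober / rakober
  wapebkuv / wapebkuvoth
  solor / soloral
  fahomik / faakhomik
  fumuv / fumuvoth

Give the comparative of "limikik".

pawmeker and solor both end in -r yet inflect differently (rapawmeker, soloral), so the final letter is not what conditions the rule; the last vowel is.
"limikik" has last vowel 'i'. The stems whose last vowel is 'i' (fahomik → faakhomik, hohbis → hoakhbis) insert -ak- after the first vowel.
So limikik → liakmikik.

liakmikik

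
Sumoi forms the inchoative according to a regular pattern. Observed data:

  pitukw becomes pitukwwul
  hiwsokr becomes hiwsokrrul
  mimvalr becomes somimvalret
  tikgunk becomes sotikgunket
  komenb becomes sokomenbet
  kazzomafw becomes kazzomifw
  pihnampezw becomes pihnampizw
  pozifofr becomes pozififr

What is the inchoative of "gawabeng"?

hiwsokr and mimvalr both end in -r yet inflect differently (hiwsokrrul, somimvalret), so the final letter is not what conditions the rule; the second-to-last letter is.
"gawabeng" has second-to-last letter 'n'. The stems whose second-to-last letter is 'n' (tikgunk → sotikgunket, komenb → sokomenbet) add so- … -et around the stem.
The other patterns: stems whose second-to-last letter is 'k' double the final consonant and add -ul; stems whose second-to-last letter is 'f' or 'z' change the last vowel to 'i'.
So gawabeng → sogawabenget.

sogawabenget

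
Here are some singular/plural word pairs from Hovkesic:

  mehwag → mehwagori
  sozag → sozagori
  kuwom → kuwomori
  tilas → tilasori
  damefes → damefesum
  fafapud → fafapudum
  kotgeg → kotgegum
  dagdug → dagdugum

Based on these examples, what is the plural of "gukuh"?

"gukuh" has last vowel 'u'. The stems whose last vowel is 'u' (fafapud → fafapudum, dagdug → dagdugum) add -um.
The other pattern: stems whose last vowel is 'a' or 'o' add -ori.
So gukuh → gukuhum.

gukuhum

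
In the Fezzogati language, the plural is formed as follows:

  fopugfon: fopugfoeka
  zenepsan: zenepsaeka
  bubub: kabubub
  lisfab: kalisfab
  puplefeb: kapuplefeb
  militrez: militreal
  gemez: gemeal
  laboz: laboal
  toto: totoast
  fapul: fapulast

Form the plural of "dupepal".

"dupepal" ends in -l. The one such stem in the data (fapul → fapulast) adds -ast, so the same rule applies.
The other patterns: stems ending in -n drop the final letter and add -eka; stems ending in -b add the prefix ka-; stems ending in -z drop the final letter and add -al.
So dupepal → dupepalast.

dupepalast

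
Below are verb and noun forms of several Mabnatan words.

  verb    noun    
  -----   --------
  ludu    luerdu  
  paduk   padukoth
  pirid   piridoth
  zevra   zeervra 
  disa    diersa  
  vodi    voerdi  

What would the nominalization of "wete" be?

vodi and pirid both have last vowel 'i' yet inflect differently (voerdi, piridoth), so the last vowel is not what conditions the rule; whether the stem ends in a vowel or a consonant is.
"wete" ends in a vowel. The stems ending in a vowel (zevra → zeervra, disa → diersa, ludu → luerdu) insert -er- after the first vowel.
The other pattern: stems ending in a consonant add -oth.
So wete → weerte.

weerte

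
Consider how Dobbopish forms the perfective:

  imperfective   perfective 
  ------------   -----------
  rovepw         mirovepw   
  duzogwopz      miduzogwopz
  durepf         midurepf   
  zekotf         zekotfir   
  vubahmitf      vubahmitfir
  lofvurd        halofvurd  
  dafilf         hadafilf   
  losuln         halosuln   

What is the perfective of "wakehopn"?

durepf and zekotf both end in -f yet inflect differently (midurepf, zekotfir), so the final letter is not what conditions the rule; the second-to-last letter is.
"wakehopn" has second-to-last letter 'p'. The stems whose second-to-last letter is 'p' (rovepw → mirovepw, duzogwopz → miduzogwopz, durepf → midurepf) add the prefix mi-.
The other patterns: stems whose second-to-last letter is 't' add -ir; stems whose second-to-last letter is 'l' or 'r' add the prefix ha-.
So wakehopn → miwakehopn.

miwakehopn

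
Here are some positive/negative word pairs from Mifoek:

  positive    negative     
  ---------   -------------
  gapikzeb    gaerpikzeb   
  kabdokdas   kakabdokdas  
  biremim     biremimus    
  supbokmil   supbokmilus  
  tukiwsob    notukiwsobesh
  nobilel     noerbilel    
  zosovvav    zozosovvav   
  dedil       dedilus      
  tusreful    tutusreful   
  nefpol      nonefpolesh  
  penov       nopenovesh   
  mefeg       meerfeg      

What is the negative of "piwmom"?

supbokmil and nefpol both end in -l yet inflect differently (supbokmilus, nonefpolesh), so the final letter is not what conditions the rule; the last vowel is.
"piwmom" has last vowel 'o'. The stems whose last vowel is 'o' (penov → nopenovesh, tukiwsob → notukiwsobesh, nefpol → nonefpolesh) add no- … -esh around the stem.
So piwmom → nopiwmomesh.

nopiwmomesh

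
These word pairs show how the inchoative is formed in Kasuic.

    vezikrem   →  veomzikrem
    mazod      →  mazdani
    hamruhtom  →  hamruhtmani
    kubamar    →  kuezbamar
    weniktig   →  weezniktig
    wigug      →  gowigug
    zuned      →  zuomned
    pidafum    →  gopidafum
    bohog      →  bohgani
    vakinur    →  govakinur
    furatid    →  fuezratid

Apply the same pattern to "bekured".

beomkured

zuned and furatid both end in -d yet inflect differently (zuomned, fuezratid), so the final letter is not what conditions the rule; the last vowel is.
"bekured" has last vowel 'e'. The stems whose last vowel is 'e' (vezikrem → veomzikrem, zuned → zuomned) insert -om- after the first vowel.
So bekured → beomkured.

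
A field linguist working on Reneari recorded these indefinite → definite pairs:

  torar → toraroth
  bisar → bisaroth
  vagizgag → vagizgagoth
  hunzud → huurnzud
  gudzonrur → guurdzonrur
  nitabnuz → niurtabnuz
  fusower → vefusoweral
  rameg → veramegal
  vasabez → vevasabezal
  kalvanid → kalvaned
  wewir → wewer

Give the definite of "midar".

midaroth

torar and gudzonrur both end in -r yet inflect differently (toraroth, guurdzonrur), so the final letter is not what conditions the rule; the last vowel is.
"midar" has last vowel 'a'. The stems whose last vowel is 'a' (torar → toraroth, bisar → bisaroth, vagizgag → vagizgagoth) add -oth.
The other patterns: stems whose last vowel is 'u' insert -ur- after the first vowel; stems whose last vowel is 'e' add ve- … -al around the stem; stems whose last vowel is 'i' change the last vowel to 'e'.
So midar → midaroth.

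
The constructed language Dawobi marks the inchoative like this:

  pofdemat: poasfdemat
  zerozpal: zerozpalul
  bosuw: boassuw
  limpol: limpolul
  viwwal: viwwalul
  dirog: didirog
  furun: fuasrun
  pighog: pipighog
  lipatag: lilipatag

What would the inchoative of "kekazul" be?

kekazulul

lipatag and zerozpal both have last vowel 'a' yet inflect differently (lilipatag, zerozpalul), so the last vowel is not what conditions the rule; the final letter is.
"kekazul" ends in -l. The stems ending in -l (zerozpal → zerozpalul, limpol → limpolul, viwwal → viwwalul) add -ul.
So kekazul → kekazulul.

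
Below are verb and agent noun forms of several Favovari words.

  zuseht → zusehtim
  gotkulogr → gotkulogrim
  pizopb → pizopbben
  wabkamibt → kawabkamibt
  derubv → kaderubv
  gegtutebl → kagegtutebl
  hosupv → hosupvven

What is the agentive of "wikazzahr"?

"wikazzahr" has second-to-last letter 'h'. The one such stem in the data (zuseht → zusehtim) adds -im, so the same rule applies.
So wikazzahr → wikazzahrim.

wikazzahrim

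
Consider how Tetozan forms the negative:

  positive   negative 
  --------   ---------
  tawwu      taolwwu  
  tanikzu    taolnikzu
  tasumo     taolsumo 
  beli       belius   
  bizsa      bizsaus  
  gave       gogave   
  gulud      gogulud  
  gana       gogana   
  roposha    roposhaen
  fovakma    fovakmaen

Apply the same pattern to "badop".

badopus

"badop" begins with b-. The stems beginning with b- (beli → belius, bizsa → bizsaus) add -us.
The other patterns: stems beginning with t- insert -ol- after the first vowel; stems beginning with g- add the prefix go-; stems beginning with f- or r- add -en.
So badop → badopus.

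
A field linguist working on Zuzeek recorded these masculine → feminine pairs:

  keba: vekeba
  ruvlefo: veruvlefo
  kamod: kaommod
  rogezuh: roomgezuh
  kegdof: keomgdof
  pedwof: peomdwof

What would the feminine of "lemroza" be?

"lemroza" ends in a vowel. The stems ending in a vowel (keba → vekeba, ruvlefo → veruvlefo) add the prefix ve-.
So lemroza → velemroza.

velemroza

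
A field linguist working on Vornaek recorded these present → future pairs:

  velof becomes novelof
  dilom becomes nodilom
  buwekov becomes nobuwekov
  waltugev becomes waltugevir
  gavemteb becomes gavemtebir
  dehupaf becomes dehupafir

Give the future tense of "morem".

"morem" has last vowel 'e'. The stems whose last vowel is 'e' (waltugev → waltugevir, gavemteb → gavemtebir) add -ir.
So morem → moremir.

moremir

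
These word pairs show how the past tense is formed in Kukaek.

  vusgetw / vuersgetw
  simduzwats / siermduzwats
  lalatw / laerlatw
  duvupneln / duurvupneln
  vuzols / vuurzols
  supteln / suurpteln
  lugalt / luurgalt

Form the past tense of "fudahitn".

simduzwats and vuzols both end in -s yet inflect differently (siermduzwats, vuurzols), so the final letter is not what conditions the rule; the second-to-last letter is.
"fudahitn" has second-to-last letter 't'. The stems whose second-to-last letter is 't' (vusgetw → vuersgetw, simduzwats → siermduzwats, lalatw → laerlatw) insert -er- after the first vowel.
So fudahitn → fuerdahitn.

fuerdahitn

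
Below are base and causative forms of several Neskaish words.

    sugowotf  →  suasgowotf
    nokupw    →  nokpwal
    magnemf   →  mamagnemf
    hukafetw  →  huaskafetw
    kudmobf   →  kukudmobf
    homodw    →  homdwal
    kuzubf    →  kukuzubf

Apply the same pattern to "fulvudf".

fulvdfal

magnemf and sugowotf both end in -f yet inflect differently (mamagnemf, suasgowotf), so the final letter is not what conditions the rule; the second-to-last letter is.
"fulvudf" has second-to-last letter 'd'. The one such stem in the data (homodw → homdwal) deletes the last vowel and adds -al (as does nokupw), so the same rule applies.
The other patterns: stems whose second-to-last letter is 'b' or 'm' repeat the first consonant+vowel as a prefix; stems whose second-to-last letter is 't' insert -as- after the first vowel.
So fulvudf → fulvdfal.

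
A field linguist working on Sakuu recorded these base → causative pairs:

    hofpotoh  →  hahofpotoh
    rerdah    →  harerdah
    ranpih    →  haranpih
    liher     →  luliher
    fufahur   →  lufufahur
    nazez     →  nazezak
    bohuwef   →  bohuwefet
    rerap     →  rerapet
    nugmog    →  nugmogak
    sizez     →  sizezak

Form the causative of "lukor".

liher and bohuwef both have last vowel 'e' yet inflect differently (luliher, bohuwefet), so the last vowel is not what conditions the rule; the final letter is.
"lukor" ends in -r. The stems ending in -r (fufahur → lufufahur, liher → luliher) add the prefix lu-.
The other patterns: stems ending in -h add the prefix ha-; stems ending in -f or -p add -et; stems ending in -g or -z add -ak.
So lukor → lulukor.

lulukor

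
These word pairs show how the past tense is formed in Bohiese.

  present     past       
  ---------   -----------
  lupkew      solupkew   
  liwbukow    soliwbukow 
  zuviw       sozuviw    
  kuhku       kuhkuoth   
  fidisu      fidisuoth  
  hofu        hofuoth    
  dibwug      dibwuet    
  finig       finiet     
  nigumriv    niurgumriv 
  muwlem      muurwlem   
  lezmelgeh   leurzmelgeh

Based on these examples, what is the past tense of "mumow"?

kuhku and dibwug both have last vowel 'u' yet inflect differently (kuhkuoth, dibwuet), so the last vowel is not what conditions the rule; the final letter is.
"mumow" ends in -w. The stems ending in -w (lupkew → solupkew, liwbukow → soliwbukow, zuviw → sozuviw) add the prefix so-.
So mumow → somumow.

somumow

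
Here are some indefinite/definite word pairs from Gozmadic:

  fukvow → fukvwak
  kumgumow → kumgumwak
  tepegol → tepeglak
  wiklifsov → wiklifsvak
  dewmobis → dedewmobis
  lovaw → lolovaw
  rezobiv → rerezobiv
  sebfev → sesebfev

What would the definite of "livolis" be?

fukvow and lovaw both end in -w yet inflect differently (fukvwak, lolovaw), so the final letter is not what conditions the rule; the last vowel is.
"livolis" has last vowel 'i'. The stems whose last vowel is 'i' (dewmobis → dedewmobis, rezobiv → rerezobiv) repeat the first consonant+vowel as a prefix.
The other pattern: stems whose last vowel is 'o' delete the last vowel and add -ak.
So livolis → lilivolis.

lilivolis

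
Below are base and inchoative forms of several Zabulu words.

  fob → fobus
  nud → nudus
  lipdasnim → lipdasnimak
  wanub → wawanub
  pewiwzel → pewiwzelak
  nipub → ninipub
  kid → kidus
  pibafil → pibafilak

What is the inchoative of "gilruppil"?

"gilruppil" has 3 vowels. The stems with 3 vowels (pibafil → pibafilak, lipdasnim → lipdasnimak, pewiwzel → pewiwzelak) add -ak.
So gilruppil → gilruppilak.

gilruppilak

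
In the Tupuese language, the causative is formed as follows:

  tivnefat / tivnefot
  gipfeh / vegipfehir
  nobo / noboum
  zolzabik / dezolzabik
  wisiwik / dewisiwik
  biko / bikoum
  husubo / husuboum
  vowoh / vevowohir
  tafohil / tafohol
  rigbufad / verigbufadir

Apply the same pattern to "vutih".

vevutihir

"vutih" ends in -h. The stems ending in -h (gipfeh → vegipfehir, vowoh → vevowohir) add ve- … -ir around the stem.
The other patterns: stems ending in -o add -um; stems ending in -k add the prefix de-; stems ending in -l or -t change the last vowel to 'o'.
So vutih → vevutihir.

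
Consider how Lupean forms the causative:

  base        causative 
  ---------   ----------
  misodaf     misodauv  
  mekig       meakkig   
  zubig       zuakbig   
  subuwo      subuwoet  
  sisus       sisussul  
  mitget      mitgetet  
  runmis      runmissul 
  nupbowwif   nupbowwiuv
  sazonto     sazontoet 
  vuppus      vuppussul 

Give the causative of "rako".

rakoet

runmis and nupbowwif both have last vowel 'i' yet inflect differently (runmissul, nupbowwiuv), so the last vowel is not what conditions the rule; the final letter is.
"rako" ends in -o. The stems ending in -o (subuwo → subuwoet, sazonto → sazontoet) add -et.
So rako → rakoet.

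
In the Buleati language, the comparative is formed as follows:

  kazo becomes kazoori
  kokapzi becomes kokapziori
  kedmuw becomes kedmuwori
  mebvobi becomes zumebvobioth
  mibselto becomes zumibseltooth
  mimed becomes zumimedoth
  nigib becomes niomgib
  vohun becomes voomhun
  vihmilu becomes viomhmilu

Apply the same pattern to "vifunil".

"vifunil" begins with v-. The stems beginning with v- (vohun → voomhun, vihmilu → viomhmilu) insert -om- after the first vowel.
So vifunil → viomfunil.

viomfunil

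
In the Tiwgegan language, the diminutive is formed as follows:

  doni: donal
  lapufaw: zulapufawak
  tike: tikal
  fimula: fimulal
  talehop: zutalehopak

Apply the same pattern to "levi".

leval

"levi" ends in a vowel. The stems ending in a vowel (tike → tikal, fimula → fimulal, doni → donal) drop the final letter and add -al.
The other pattern: stems ending in a consonant add zu- … -ak around the stem.
So levi → leval.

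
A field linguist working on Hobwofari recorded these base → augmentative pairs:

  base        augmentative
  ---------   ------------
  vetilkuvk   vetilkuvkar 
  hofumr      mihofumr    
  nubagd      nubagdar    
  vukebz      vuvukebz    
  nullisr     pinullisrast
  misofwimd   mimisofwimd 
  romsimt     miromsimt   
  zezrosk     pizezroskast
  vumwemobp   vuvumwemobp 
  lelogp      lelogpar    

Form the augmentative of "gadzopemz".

migadzopemz

hofumr and nullisr both end in -r yet inflect differently (mihofumr, pinullisrast), so the final letter is not what conditions the rule; the second-to-last letter is.
"gadzopemz" has second-to-last letter 'm'. The stems whose second-to-last letter is 'm' (hofumr → mihofumr, romsimt → miromsimt, misofwimd → mimisofwimd) add the prefix mi-.
The other patterns: stems whose second-to-last letter is 's' add pi- … -ast around the stem; stems whose second-to-last letter is 'b' repeat the first consonant+vowel as a prefix; stems whose second-to-last letter is 'g' or 'v' add -ar.
So gadzopemz → migadzopemz.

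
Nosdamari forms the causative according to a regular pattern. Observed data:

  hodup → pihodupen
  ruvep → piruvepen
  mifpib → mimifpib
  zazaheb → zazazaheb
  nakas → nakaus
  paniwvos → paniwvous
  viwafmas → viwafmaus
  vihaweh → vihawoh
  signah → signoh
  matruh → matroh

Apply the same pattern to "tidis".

ruvep and zazaheb both have last vowel 'e' yet inflect differently (piruvepen, zazazaheb), so the last vowel is not what conditions the rule; the final letter is.
"tidis" ends in -s. The stems ending in -s (nakas → nakaus, paniwvos → paniwvous, viwafmas → viwafmaus) drop the final letter and add -us.
So tidis → tidius.

tidius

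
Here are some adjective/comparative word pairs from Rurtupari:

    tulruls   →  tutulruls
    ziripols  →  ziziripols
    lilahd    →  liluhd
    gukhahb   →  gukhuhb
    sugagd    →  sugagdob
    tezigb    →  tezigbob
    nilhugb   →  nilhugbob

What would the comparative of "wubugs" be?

wubugsob

lilahd and sugagd both end in -d yet inflect differently (liluhd, sugagdob), so the final letter is not what conditions the rule; the second-to-last letter is.
"wubugs" has second-to-last letter 'g'. The stems whose second-to-last letter is 'g' (sugagd → sugagdob, tezigb → tezigbob, nilhugb → nilhugbob) add -ob.
So wubugs → wubugsob.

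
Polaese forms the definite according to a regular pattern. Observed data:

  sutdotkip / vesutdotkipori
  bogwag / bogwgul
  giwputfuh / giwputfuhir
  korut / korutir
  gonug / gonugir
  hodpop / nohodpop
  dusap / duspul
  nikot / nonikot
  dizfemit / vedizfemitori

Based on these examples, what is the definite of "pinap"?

pinpul

nikot and korut both end in -t yet inflect differently (nonikot, korutir), so the final letter is not what conditions the rule; the last vowel is.
"pinap" has last vowel 'a'. The stems whose last vowel is 'a' (bogwag → bogwgul, dusap → duspul) delete the last vowel and add -ul.
So pinap → pinpul.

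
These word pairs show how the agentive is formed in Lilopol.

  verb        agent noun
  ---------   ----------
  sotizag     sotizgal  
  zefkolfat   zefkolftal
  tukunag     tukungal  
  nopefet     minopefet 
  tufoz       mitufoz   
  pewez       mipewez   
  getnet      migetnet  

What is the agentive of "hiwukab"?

hiwukbal

zefkolfat and nopefet both end in -t yet inflect differently (zefkolftal, minopefet), so the final letter is not what conditions the rule; the last vowel is.
"hiwukab" has last vowel 'a'. The stems whose last vowel is 'a' (sotizag → sotizgal, zefkolfat → zefkolftal, tukunag → tukungal) delete the last vowel and add -al.
So hiwukab → hiwukbal.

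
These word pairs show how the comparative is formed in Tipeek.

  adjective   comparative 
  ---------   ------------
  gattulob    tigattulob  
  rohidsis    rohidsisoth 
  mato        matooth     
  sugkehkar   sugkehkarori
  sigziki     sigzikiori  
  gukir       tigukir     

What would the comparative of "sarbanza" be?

sarbanzaori

gukir and sugkehkar both end in -r yet inflect differently (tigukir, sugkehkarori), so the final letter is not what conditions the rule; the first letter is.
"sarbanza" begins with s-. The stems beginning with s- (sugkehkar → sugkehkarori, sigziki → sigzikiori) add -ori.
So sarbanza → sarbanzaori.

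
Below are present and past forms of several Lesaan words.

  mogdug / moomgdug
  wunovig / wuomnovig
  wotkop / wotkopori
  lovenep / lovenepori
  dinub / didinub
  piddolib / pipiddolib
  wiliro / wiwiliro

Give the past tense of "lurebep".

lurebepori

"lurebep" ends in -p. The stems ending in -p (wotkop → wotkopori, lovenep → lovenepori) add -ori.
The other patterns: stems ending in -g insert -om- after the first vowel; stems ending in -b or -o repeat the first consonant+vowel as a prefix.
So lurebep → lurebepori.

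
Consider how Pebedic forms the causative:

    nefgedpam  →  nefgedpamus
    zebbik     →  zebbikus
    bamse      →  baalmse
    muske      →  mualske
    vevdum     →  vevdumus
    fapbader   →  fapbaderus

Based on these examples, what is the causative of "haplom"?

muske and fapbader both have last vowel 'e' yet inflect differently (mualske, fapbaderus), so the last vowel is not what conditions the rule; the final letter is.
"haplom" ends in -m. The stems ending in -m (vevdum → vevdumus, nefgedpam → nefgedpamus) add -us.
The other pattern: stems ending in -e insert -al- after the first vowel.
So haplom → haplomus.

haplomus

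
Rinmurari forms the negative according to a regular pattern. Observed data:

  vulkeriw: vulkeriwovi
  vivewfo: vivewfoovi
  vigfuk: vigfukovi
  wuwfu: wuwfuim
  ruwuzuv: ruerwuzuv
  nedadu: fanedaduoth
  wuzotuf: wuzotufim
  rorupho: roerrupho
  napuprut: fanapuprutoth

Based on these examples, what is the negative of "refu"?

nedadu and wuwfu both end in -u yet inflect differently (fanedaduoth, wuwfuim), so the final letter is not what conditions the rule; the first letter is.
"refu" begins with r-. The stems beginning with r- (ruwuzuv → ruerwuzuv, rorupho → roerrupho) insert -er- after the first vowel.
The other patterns: stems beginning with v- add -ovi; stems beginning with n- add fa- … -oth around the stem; stems beginning with w- add -im.
So refu → reerfu.

reerfu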